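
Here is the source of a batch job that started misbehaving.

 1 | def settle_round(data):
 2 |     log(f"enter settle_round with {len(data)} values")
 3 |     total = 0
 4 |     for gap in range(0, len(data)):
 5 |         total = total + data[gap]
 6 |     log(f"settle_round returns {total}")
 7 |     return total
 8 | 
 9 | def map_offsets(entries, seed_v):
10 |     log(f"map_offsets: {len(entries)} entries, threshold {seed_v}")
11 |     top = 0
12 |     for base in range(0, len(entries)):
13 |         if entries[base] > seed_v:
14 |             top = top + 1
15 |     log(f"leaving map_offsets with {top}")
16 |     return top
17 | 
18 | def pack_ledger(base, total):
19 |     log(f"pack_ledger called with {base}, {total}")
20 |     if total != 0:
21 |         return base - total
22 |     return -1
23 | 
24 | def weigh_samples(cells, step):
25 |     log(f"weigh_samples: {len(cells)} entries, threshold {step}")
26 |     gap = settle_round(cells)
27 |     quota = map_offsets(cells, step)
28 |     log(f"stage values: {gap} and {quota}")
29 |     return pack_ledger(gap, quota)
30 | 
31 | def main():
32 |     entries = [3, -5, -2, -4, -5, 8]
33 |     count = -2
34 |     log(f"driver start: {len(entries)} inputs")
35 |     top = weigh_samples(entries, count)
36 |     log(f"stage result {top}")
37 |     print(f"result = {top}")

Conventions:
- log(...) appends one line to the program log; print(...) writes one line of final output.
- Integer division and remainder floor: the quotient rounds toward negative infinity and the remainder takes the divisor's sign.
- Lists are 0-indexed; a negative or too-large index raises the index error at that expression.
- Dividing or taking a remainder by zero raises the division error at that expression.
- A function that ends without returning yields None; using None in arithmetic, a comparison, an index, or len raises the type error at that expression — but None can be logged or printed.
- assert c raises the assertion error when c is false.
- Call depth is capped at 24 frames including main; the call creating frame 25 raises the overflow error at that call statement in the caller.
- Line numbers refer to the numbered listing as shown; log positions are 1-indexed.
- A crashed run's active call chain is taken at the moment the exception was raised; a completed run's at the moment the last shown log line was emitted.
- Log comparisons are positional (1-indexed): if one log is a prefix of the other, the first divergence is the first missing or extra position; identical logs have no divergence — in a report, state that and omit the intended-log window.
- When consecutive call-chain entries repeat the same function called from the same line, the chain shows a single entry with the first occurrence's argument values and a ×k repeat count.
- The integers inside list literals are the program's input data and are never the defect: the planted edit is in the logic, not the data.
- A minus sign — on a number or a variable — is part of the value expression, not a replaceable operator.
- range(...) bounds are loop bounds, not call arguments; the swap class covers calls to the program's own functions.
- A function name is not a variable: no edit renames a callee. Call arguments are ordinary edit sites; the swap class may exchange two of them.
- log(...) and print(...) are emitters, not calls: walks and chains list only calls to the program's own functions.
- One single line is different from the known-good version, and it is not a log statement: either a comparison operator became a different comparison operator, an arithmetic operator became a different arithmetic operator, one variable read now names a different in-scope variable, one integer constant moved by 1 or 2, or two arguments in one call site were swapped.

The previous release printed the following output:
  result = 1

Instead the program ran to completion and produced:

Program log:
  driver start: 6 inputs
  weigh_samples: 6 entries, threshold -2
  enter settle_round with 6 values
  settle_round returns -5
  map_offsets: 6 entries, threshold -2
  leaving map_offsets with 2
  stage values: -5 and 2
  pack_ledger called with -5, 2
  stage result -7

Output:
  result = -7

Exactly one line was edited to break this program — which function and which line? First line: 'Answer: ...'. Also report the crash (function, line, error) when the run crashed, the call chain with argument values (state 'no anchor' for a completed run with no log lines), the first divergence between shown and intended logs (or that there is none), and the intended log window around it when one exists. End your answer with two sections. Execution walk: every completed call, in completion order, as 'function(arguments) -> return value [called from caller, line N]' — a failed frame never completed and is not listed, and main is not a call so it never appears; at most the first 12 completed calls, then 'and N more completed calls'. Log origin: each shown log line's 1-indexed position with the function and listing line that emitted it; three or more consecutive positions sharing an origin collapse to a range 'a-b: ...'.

Answer: the defect is in pack_ledger at line 21.
The tell: At log position 9 the runs split — shown 'stage result -7', but the working version logs 'stage result 1'.
Call chain: main.
First divergence: position 9 — the shown line 'stage result -7' should read 'stage result 1'.
Intended log window:
  7: stage values: -5 and 2
  8: pack_ledger called with -5, 2
  9: stage result 1
Execution walk:
  settle_round([3, -5, -2, -4, -5, 8]) -> -5  [called from weigh_samples, line 26]
  map_offsets([3, -5, -2, -4, -5, 8], -2) -> 2  [called from weigh_samples, line 27]
  pack_ledger(-5, 2) -> -7  [called from weigh_samples, line 29]
  weigh_samples([3, -5, -2, -4, -5, 8], -2) -> -7  [called from main, line 35]
Log origin:
  1: emitted by main (line 34)
  2: emitted by weigh_samples (line 25)
  3: emitted by settle_round (line 2)
  4: emitted by settle_round (line 6)
  5: emitted by map_offsets (line 10)
  6: emitted by map_offsets (line 15)
  7: emitted by weigh_samples (line 28)
  8: emitted by pack_ledger (line 19)
  9: emitted by main (line 36)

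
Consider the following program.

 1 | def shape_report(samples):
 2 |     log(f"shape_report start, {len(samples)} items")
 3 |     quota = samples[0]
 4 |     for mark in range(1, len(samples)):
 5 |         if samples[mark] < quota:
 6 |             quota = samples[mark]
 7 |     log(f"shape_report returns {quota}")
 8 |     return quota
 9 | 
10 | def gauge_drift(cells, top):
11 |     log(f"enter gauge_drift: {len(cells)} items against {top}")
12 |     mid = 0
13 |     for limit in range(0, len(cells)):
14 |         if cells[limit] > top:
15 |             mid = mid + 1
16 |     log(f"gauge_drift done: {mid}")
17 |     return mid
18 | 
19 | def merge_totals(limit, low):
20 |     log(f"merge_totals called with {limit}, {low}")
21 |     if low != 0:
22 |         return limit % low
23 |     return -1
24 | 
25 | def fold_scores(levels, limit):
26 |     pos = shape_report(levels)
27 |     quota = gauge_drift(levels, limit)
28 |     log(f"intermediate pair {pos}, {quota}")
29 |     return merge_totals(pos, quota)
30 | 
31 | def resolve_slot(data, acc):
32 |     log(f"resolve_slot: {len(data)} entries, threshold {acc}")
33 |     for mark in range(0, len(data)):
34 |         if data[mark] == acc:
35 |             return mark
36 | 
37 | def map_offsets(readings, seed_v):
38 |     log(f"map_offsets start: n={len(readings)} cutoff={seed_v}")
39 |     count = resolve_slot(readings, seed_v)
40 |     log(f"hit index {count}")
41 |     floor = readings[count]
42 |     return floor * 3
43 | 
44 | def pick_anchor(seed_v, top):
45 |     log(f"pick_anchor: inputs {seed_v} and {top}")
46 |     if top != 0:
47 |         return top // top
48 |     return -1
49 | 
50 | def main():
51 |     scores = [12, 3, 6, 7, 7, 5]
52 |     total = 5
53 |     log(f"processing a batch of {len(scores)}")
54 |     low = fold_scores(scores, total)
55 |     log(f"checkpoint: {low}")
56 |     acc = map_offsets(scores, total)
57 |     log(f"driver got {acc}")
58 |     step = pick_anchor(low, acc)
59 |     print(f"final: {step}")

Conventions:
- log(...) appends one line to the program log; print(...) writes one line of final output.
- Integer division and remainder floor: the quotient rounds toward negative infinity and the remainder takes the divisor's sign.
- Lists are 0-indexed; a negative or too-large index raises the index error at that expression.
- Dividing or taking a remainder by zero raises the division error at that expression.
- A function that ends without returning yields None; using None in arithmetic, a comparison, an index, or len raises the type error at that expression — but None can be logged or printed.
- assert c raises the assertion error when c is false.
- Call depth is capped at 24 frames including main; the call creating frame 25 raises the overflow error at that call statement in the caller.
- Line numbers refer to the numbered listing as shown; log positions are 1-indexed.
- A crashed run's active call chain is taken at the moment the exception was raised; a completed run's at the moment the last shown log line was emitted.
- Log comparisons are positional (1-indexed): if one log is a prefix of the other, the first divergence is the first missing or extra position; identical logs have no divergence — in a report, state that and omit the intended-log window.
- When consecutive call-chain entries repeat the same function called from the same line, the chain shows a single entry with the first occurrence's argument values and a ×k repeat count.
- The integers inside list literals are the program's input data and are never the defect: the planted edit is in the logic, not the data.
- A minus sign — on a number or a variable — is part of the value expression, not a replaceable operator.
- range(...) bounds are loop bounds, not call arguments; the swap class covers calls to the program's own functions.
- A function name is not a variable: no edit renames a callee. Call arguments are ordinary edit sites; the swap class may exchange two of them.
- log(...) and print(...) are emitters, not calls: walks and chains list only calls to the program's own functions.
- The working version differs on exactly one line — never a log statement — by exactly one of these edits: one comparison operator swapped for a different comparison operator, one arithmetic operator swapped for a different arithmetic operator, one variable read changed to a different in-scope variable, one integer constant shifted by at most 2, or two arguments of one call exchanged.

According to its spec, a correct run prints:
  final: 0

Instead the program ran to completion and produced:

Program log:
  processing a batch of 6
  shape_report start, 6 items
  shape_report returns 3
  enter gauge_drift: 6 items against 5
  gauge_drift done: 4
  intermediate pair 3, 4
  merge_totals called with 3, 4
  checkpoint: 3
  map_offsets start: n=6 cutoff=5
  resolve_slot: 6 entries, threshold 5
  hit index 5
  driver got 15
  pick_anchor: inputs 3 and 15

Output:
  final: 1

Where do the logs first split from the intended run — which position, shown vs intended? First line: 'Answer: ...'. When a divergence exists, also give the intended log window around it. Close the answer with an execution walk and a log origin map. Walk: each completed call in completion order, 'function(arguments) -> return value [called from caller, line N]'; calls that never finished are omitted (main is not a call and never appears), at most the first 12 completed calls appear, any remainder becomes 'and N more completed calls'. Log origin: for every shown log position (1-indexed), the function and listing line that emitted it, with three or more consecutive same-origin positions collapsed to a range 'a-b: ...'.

Answer: there is none — every log position agrees.
Execution walk:
  shape_report([12, 3, 6, 7, 7, 5]) -> 3  [called from fold_scores, line 26]
  gauge_drift([12, 3, 6, 7, 7, 5], 5) -> 4  [called from fold_scores, line 27]
  merge_totals(3, 4) -> 3  [called from fold_scores, line 29]
  fold_scores([12, 3, 6, 7, 7, 5], 5) -> 3  [called from main, line 54]
  resolve_slot([12, 3, 6, 7, 7, 5], 5) -> 5  [called from map_offsets, line 39]
  map_offsets([12, 3, 6, 7, 7, 5], 5) -> 15  [called from main, line 56]
  pick_anchor(3, 15) -> 1  [called from main, line 58]
Origin of each log line:
  1 — main, line 53
  2 — shape_report, line 2
  3 — shape_report, line 7
  4 — gauge_drift, line 11
  5 — gauge_drift, line 16
  6 — fold_scores, line 28
  7 — merge_totals, line 20
  8 — main, line 55
  9 — map_offsets, line 38
  10 — resolve_slot, line 32
  11 — map_offsets, line 40
  12 — main, line 57
  13 — pick_anchor, line 45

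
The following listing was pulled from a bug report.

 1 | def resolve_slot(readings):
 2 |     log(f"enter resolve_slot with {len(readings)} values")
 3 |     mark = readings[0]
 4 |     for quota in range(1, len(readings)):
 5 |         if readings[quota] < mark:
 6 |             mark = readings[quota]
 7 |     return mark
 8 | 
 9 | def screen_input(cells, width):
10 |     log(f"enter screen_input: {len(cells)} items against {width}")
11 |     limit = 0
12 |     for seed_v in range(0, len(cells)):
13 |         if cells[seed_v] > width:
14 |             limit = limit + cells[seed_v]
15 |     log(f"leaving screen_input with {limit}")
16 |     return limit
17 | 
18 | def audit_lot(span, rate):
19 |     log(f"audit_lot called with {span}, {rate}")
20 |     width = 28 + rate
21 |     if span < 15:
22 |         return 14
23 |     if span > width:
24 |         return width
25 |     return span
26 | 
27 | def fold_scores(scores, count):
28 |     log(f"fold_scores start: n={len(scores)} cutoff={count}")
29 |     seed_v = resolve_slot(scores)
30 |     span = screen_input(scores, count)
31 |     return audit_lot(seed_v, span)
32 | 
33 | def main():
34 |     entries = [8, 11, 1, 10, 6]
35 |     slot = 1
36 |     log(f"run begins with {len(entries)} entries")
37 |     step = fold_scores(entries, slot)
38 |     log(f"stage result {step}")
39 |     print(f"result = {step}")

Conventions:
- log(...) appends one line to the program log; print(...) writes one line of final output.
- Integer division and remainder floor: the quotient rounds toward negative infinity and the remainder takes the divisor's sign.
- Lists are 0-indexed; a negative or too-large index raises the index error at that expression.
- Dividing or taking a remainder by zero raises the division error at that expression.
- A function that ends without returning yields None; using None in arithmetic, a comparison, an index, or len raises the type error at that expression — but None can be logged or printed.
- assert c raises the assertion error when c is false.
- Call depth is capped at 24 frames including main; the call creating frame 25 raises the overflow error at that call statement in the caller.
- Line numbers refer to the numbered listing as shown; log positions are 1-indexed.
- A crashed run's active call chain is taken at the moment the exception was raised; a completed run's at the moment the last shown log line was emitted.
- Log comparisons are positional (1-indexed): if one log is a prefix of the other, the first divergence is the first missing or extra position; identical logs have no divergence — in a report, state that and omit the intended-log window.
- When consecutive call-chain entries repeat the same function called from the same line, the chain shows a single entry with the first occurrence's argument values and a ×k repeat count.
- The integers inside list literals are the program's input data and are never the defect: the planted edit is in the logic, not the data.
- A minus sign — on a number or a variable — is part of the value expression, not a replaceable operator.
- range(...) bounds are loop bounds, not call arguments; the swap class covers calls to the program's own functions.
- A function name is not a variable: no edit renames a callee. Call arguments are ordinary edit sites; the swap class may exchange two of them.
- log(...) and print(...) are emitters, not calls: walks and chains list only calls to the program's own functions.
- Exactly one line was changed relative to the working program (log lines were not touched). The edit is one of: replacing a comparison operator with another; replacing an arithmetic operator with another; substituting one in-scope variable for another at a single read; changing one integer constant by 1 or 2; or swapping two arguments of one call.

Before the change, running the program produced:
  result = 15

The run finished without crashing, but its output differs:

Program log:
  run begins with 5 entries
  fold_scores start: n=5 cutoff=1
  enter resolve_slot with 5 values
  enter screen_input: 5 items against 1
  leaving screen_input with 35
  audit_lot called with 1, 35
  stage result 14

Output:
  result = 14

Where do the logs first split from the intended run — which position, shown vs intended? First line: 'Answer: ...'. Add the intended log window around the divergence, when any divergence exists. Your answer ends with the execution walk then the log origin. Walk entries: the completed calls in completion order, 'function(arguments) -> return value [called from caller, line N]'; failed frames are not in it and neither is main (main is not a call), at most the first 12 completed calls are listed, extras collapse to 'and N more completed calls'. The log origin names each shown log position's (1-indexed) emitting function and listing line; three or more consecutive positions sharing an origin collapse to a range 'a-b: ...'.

Answer: position 7; shown 'stage result 14' vs intended 'stage result 15'.
Intended log window:
  5: leaving screen_input with 35
  6: audit_lot called with 1, 35
  7: stage result 15
Execution walk:
  resolve_slot([8, 11, 1, 10, 6]) -> 1  [called from fold_scores, line 29]
  screen_input([8, 11, 1, 10, 6], 1) -> 35  [called from fold_scores, line 30]
  audit_lot(1, 35) -> 14  [called from fold_scores, line 31]
  fold_scores([8, 11, 1, 10, 6], 1) -> 14  [called from main, line 37]
Origin of each log line:
  1: logged in main at line 36
  2: logged in fold_scores at line 28
  3: logged in resolve_slot at line 2
  4: logged in screen_input at line 10
  5: logged in screen_input at line 15
  6: logged in audit_lot at line 19
  7: logged in main at line 38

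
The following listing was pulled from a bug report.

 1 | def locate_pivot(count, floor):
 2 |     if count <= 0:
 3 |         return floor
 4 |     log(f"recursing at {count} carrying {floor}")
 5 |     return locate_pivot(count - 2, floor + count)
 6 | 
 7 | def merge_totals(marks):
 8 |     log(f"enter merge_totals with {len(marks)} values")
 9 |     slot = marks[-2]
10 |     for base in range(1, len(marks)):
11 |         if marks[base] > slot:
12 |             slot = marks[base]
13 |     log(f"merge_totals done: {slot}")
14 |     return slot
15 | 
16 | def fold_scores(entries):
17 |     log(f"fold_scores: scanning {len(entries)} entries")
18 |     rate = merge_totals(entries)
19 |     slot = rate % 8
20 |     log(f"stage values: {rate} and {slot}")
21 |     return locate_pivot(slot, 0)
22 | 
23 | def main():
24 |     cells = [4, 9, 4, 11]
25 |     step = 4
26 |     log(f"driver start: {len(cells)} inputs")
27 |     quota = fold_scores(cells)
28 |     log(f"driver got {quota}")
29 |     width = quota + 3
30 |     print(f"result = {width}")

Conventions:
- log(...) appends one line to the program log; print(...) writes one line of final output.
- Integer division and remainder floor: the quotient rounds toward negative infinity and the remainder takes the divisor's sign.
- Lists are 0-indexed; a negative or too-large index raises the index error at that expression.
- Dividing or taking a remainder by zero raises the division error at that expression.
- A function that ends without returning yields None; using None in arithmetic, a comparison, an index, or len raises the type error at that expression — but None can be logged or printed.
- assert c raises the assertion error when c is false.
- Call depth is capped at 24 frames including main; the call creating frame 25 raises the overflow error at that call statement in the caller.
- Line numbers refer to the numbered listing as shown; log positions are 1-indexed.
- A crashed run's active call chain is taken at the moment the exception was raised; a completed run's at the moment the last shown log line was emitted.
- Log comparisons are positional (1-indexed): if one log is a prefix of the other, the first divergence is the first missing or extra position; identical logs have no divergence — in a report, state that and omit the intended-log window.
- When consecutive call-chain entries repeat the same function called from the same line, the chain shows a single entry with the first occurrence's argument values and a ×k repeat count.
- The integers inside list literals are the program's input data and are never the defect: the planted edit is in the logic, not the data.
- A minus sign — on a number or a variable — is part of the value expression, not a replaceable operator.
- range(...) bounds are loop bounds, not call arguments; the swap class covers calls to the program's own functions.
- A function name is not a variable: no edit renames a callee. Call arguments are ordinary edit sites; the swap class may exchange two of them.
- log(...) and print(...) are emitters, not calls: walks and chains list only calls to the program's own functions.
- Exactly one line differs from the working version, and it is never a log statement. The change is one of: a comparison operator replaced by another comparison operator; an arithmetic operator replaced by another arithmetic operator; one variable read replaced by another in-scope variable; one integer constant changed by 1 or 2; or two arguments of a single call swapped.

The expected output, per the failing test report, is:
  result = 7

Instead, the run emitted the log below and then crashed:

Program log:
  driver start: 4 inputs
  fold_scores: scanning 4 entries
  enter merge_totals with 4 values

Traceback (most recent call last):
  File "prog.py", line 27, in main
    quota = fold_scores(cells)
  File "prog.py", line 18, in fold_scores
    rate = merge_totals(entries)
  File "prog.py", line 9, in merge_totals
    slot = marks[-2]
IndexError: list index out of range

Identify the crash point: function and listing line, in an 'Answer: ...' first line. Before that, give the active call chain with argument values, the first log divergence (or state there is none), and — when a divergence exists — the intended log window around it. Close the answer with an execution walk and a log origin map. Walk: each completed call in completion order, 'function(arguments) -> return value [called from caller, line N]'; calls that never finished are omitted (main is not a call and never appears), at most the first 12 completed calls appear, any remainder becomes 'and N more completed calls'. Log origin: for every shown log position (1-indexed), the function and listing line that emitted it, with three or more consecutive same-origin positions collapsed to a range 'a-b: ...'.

Answer: the error was raised in merge_totals, line 9.
The tell: The shown log is a 3-line prefix of the intended one, whose next entry is 'merge_totals done: 11'.
Call chain: main -> fold_scores([4, 9, 4, 11]) (called at line 27) -> merge_totals([4, 9, 4, 11]) (called at line 18).
First divergence: position 4; the shown log stops at 3 lines while the working version next logs 'merge_totals done: 11'.
Intended log window:
  2: fold_scores: scanning 4 entries
  3: enter merge_totals with 4 values
  4: merge_totals done: 11
  5: stage values: 11 and 3
Execution walk:
  (no call completed)
Origin of each log line:
  1: logged in main at line 26
  2: logged in fold_scores at line 17
  3: logged in merge_totals at line 8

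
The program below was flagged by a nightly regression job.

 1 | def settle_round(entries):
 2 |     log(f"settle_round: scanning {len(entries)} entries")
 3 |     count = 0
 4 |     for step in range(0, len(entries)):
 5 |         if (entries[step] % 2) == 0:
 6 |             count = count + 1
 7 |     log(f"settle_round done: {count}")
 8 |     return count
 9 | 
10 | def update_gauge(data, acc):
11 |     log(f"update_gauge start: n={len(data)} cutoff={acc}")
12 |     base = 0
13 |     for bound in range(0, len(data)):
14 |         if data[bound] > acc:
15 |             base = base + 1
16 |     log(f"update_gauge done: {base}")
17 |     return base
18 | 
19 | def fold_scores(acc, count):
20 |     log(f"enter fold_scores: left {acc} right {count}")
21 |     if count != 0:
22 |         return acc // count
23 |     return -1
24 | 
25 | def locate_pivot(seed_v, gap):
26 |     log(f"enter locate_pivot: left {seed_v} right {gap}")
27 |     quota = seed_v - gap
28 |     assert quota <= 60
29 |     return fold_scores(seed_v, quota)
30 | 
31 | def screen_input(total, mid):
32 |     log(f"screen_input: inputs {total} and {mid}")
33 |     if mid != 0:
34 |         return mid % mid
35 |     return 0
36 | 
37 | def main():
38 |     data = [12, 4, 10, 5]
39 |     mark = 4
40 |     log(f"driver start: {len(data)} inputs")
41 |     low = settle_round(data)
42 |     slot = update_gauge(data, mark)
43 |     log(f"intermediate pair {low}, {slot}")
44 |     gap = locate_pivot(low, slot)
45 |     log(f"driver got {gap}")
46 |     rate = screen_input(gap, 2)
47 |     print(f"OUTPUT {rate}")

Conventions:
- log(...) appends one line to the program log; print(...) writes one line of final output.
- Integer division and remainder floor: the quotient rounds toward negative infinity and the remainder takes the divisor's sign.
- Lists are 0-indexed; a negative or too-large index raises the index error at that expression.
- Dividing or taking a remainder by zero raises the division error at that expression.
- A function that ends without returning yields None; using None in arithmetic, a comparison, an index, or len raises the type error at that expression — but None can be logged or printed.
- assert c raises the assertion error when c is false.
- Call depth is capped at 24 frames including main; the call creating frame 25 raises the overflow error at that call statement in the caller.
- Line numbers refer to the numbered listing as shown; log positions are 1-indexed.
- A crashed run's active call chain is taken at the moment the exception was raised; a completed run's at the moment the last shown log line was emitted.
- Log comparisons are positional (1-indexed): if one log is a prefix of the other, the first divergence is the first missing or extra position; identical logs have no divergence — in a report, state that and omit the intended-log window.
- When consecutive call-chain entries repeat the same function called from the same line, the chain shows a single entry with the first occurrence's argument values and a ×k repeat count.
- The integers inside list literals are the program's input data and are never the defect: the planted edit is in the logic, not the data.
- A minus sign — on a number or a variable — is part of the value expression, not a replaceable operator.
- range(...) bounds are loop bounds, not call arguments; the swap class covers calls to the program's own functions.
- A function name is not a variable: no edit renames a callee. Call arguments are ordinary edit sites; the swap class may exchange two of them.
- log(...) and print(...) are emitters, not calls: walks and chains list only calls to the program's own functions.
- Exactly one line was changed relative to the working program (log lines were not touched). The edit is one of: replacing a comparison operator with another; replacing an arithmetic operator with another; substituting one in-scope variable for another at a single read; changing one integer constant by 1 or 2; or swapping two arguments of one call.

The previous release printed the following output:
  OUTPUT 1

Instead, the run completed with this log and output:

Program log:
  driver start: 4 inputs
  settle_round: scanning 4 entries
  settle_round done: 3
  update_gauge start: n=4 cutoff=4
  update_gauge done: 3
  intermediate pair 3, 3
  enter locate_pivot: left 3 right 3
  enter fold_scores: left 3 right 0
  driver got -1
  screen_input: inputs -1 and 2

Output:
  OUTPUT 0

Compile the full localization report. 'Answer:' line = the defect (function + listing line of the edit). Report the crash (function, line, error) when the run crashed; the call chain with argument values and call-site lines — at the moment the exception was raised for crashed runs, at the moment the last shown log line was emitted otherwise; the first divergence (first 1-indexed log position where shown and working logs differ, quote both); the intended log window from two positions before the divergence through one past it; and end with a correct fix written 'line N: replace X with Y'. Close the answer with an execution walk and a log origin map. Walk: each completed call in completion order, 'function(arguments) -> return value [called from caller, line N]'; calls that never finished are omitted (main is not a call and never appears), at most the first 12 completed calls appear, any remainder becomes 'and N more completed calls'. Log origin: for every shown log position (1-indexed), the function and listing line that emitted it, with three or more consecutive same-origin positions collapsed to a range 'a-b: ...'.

Answer: the defect is in screen_input at line 34.
Key fact: Log streams are identical — the defect surfaces only in the printed output.
Call chain: main -> screen_input(-1, 2) (called at line 46).
First divergence: there is none — every log position agrees.
Execution walk:
  settle_round([12, 4, 10, 5]) -> 3  [called from main, line 41]
  update_gauge([12, 4, 10, 5], 4) -> 3  [called from main, line 42]
  fold_scores(3, 0) -> -1  [called from locate_pivot, line 29]
  locate_pivot(3, 3) -> -1  [called from main, line 44]
  screen_input(-1, 2) -> 0  [called from main, line 46]
Origin of each log line:
  1: emitted by main (line 40)
  2: emitted by settle_round (line 2)
  3: emitted by settle_round (line 7)
  4: emitted by update_gauge (line 11)
  5: emitted by update_gauge (line 16)
  6: emitted by main (line 43)
  7: emitted by locate_pivot (line 26)
  8: emitted by fold_scores (line 20)
  9: emitted by main (line 45)
  10: emitted by screen_input (line 32)
A correct fix: line 34: replace `mid % mid` with `total % mid`.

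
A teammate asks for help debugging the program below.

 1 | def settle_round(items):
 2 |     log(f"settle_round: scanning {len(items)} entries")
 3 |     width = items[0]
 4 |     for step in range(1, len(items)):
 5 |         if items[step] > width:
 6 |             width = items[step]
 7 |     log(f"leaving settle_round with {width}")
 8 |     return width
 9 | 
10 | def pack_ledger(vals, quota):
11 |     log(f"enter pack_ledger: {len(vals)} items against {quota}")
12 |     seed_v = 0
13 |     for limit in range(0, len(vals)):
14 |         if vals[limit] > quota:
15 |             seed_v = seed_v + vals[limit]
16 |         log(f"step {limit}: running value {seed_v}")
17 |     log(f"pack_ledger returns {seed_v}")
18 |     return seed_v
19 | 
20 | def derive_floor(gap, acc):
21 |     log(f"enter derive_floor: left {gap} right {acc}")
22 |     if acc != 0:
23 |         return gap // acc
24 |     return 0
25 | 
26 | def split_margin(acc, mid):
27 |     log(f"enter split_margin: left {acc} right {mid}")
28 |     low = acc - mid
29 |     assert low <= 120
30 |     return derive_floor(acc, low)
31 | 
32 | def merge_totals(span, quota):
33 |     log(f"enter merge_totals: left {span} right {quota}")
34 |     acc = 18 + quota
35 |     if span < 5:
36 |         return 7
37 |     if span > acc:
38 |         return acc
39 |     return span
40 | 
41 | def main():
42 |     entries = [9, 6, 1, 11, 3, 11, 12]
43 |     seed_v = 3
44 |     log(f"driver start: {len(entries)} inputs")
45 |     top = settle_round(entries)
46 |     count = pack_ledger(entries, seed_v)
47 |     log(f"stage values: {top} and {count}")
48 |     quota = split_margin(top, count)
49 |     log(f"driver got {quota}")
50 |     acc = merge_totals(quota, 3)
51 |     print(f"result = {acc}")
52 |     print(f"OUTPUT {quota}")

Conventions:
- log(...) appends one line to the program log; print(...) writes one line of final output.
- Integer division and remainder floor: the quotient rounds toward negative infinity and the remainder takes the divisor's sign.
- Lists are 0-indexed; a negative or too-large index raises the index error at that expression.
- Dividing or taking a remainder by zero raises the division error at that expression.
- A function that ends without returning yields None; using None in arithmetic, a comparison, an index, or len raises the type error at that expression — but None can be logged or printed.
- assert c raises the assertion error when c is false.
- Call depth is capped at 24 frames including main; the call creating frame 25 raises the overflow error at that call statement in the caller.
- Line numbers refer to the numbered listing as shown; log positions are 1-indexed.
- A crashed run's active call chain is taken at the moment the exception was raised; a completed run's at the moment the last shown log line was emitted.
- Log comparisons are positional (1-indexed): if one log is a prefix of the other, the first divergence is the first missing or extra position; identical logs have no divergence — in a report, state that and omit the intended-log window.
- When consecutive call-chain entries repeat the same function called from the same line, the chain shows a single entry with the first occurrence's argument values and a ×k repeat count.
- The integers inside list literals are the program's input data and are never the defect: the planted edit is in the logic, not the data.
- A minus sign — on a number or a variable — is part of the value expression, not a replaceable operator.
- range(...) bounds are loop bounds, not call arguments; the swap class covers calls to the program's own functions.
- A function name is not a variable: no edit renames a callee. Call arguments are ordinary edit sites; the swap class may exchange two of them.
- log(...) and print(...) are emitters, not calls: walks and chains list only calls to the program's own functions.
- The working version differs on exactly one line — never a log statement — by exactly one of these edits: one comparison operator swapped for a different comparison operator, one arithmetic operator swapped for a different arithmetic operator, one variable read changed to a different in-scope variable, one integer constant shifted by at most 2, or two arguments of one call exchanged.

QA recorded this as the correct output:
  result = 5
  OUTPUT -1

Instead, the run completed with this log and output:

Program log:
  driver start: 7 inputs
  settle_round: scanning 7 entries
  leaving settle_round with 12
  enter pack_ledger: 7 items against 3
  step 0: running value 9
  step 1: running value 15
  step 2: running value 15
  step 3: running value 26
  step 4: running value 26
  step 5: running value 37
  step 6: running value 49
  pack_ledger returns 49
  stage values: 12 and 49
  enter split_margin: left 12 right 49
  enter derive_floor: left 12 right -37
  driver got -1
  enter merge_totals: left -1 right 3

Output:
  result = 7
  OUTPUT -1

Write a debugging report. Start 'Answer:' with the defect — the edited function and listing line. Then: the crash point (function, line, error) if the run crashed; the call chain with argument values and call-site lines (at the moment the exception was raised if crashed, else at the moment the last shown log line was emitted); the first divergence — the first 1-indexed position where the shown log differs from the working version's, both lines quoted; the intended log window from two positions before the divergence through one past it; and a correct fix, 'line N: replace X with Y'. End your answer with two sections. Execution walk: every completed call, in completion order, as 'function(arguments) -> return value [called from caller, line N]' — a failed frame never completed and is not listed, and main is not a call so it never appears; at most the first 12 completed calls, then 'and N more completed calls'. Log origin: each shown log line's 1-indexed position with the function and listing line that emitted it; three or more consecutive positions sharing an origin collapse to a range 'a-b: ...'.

Answer: the defect is in merge_totals at line 36.
Key fact: No log line changed; the fault shows up purely in the output.
Call chain: main -> merge_totals(-1, 3) (called at line 50).
First divergence: none — the logs agree in full.
Execution walk:
  settle_round([9, 6, 1, 11, 3, 11, 12]) -> 12  [called from main, line 45]
  pack_ledger([9, 6, 1, 11, 3, 11, 12], 3) -> 49  [called from main, line 46]
  derive_floor(12, -37) -> -1  [called from split_margin, line 30]
  split_margin(12, 49) -> -1  [called from main, line 48]
  merge_totals(-1, 3) -> 7  [called from main, line 50]
Origin of each log line:
  1 — main, line 44
  2 — settle_round, line 2
  3 — settle_round, line 7
  4 — pack_ledger, line 11
  5-11 — pack_ledger, line 16
  12 — pack_ledger, line 17
  13 — main, line 47
  14 — split_margin, line 27
  15 — derive_floor, line 21
  16 — main, line 49
  17 — merge_totals, line 33
A correct fix: line 36: replace `7` with `5`.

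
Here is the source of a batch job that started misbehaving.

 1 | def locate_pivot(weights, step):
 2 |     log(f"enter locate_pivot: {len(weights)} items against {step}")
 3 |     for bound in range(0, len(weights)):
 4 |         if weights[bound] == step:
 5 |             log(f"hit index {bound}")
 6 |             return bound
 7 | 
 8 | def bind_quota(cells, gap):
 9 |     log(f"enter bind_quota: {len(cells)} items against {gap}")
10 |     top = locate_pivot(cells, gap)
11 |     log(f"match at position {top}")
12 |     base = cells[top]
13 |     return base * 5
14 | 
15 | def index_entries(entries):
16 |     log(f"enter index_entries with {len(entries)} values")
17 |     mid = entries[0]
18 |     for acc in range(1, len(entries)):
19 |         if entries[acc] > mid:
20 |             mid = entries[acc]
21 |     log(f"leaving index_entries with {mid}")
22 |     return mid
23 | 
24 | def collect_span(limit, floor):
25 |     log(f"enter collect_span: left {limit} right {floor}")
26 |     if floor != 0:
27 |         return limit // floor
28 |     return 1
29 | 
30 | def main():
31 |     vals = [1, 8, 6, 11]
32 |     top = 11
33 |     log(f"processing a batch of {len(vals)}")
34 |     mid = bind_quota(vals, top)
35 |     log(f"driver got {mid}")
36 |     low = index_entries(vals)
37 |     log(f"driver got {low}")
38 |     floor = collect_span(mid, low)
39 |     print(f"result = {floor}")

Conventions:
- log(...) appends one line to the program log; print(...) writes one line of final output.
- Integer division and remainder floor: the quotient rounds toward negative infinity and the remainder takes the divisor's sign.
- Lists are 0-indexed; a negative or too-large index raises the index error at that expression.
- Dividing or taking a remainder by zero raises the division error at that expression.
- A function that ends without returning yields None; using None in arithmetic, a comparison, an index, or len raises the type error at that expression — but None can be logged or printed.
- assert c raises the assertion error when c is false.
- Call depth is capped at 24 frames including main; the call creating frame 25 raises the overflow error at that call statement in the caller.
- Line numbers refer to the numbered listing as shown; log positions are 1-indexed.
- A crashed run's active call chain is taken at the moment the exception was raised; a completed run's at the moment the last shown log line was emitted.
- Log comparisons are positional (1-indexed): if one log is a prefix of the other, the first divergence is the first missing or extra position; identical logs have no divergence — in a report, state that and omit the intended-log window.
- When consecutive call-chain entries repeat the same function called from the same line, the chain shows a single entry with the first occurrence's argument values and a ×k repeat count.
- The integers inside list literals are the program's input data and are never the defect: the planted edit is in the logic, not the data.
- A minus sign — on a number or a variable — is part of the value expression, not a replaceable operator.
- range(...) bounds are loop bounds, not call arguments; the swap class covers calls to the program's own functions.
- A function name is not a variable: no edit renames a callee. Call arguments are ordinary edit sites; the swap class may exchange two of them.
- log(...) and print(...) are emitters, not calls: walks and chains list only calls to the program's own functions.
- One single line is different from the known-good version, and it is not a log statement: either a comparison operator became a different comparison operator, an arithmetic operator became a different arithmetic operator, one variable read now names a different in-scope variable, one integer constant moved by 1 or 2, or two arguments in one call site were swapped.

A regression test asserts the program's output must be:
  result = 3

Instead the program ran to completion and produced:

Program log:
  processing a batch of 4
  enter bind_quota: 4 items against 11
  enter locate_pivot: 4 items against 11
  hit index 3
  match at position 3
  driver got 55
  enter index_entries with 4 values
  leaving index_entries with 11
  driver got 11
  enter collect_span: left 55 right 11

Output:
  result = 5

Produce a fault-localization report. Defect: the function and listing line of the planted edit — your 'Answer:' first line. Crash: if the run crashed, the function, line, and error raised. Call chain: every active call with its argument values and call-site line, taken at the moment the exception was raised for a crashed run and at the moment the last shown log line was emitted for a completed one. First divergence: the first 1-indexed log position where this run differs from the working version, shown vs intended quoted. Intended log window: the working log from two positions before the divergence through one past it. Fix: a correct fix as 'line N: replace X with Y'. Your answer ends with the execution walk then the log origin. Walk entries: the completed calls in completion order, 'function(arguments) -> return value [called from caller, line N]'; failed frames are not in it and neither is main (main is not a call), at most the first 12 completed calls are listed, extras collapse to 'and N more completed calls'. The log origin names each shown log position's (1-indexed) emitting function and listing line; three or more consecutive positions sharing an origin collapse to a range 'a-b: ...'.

Answer: the defect is in bind_quota at line 13.
Key fact: Log line 6 is where behavior first shows: 'driver got 55' appears instead of 'driver got 33'.
Call chain: main -> collect_span(55, 11) (called at line 38).
First divergence: at position 6 the run shows 'driver got 55' where the working version logs 'driver got 33'.
Intended log window:
  4: hit index 3
  5: match at position 3
  6: driver got 33
  7: enter index_entries with 4 values
Execution walk:
  locate_pivot([1, 8, 6, 11], 11) -> 3  [called from bind_quota, line 10]
  bind_quota([1, 8, 6, 11], 11) -> 55  [called from main, line 34]
  index_entries([1, 8, 6, 11]) -> 11  [called from main, line 36]
  collect_span(55, 11) -> 5  [called from main, line 38]
Origin of each log line:
  1 — main, line 33
  2 — bind_quota, line 9
  3 — locate_pivot, line 2
  4 — locate_pivot, line 5
  5 — bind_quota, line 11
  6 — main, line 35
  7 — index_entries, line 16
  8 — index_entries, line 21
  9 — main, line 37
  10 — collect_span, line 25
A correct fix: line 13: replace `5` with `3`.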